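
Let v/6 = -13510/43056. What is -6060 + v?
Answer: -21750035/3588 ≈ -6061.9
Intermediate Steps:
v = -6755/3588 (v = 6*(-13510/43056) = 6*(-13510*1/43056) = 6*(-6755/21528) = -6755/3588 ≈ -1.8827)
-6060 + v = -6060 - 6755/3588 = -21750035/3588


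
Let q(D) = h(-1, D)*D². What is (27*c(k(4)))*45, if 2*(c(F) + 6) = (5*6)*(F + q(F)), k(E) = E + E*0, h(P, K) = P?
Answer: -225990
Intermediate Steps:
k(E) = E (k(E) = E + 0 = E)
q(D) = -D²
c(F) = -6 - 15*F² + 15*F (c(F) = -6 + ((5*6)*(F - F²))/2 = -6 + (30*(F - F²))/2 = -6 + (-30*F² + 30*F)/2 = -6 + (-15*F² + 15*F) = -6 - 15*F² + 15*F)
(27*c(k(4)))*45 = (27*(-6 - 15*4² + 15*4))*45 = (27*(-6 - 15*16 + 60))*45 = (27*(-6 - 240 + 60))*45 = (27*(-186))*45 = -5022*45 = -225990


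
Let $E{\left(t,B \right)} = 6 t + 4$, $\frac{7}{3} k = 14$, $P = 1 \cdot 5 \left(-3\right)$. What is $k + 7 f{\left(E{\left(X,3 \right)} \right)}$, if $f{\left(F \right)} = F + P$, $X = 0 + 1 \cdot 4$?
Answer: $97$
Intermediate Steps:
$P = -15$ ($P = 5 \left(-3\right) = -15$)
$k = 6$ ($k = \frac{3}{7} \cdot 14 = 6$)
$X = 4$ ($X = 0 + 4 = 4$)
$E{\left(t,B \right)} = 4 + 6 t$
$f{\left(F \right)} = -15 + F$ ($f{\left(F \right)} = F - 15 = -15 + F$)
$k + 7 f{\left(E{\left(X,3 \right)} \right)} = 6 + 7 \left(-15 + \left(4 + 6 \cdot 4\right)\right) = 6 + 7 \left(-15 + \left(4 + 24\right)\right) = 6 + 7 \left(-15 + 28\right) = 6 + 7 \cdot 13 = 6 + 91 = 97$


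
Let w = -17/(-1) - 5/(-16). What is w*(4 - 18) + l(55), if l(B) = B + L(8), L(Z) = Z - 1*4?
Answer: -1467/8 ≈ -183.38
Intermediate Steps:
L(Z) = -4 + Z (L(Z) = Z - 4 = -4 + Z)
w = 277/16 (w = -17*(-1) - 5*(-1/16) = 17 + 5/16 = 277/16 ≈ 17.313)
l(B) = 4 + B (l(B) = B + (-4 + 8) = B + 4 = 4 + B)
w*(4 - 18) + l(55) = 277*(4 - 18)/16 + (4 + 55) = (277/16)*(-14) + 59 = -1939/8 + 59 = -1467/8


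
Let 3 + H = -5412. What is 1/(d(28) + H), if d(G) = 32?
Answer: -1/5383 ≈ -0.00018577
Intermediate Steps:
H = -5415 (H = -3 - 5412 = -5415)
1/(d(28) + H) = 1/(32 - 5415) = 1/(-5383) = -1/5383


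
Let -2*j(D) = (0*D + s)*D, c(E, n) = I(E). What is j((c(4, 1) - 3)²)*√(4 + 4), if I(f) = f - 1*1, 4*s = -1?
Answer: 0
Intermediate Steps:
s = -¼ (s = (¼)*(-1) = -¼ ≈ -0.25000)
I(f) = -1 + f (I(f) = f - 1 = -1 + f)
c(E, n) = -1 + E
j(D) = D/8 (j(D) = -(0*D - ¼)*D/2 = -(0 - ¼)*D/2 = -(-1)*D/8 = D/8)
j((c(4, 1) - 3)²)*√(4 + 4) = (((-1 + 4) - 3)²/8)*√(4 + 4) = ((3 - 3)²/8)*√8 = ((⅛)*0²)*(2*√2) = ((⅛)*0)*(2*√2) = 0*(2*√2) = 0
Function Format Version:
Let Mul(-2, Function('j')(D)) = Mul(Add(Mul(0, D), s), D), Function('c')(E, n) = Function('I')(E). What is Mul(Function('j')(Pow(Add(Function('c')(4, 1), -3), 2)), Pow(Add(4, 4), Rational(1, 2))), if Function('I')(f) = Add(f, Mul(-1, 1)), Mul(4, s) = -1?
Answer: 0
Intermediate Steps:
s = Rational(-1, 4) (s = Mul(Rational(1, 4), -1) = Rational(-1, 4) ≈ -0.25000)
Function('I')(f) = Add(-1, f) (Function('I')(f) = Add(f, -1) = Add(-1, f))
Function('c')(E, n) = Add(-1, E)
Function('j')(D) = Mul(Rational(1, 8), D) (Function('j')(D) = Mul(Rational(-1, 2), Mul(Add(Mul(0, D), Rational(-1, 4)), D)) = Mul(Rational(-1, 2), Mul(Add(0, Rational(-1, 4)), D)) = Mul(Rational(-1, 2), Mul(Rational(-1, 4), D)) = Mul(Rational(1, 8), D))
Mul(Function('j')(Pow(Add(Function('c')(4, 1), -3), 2)), Pow(Add(4, 4), Rational(1, 2))) = Mul(Mul(Rational(1, 8), Pow(Add(Add(-1, 4), -3), 2)), Pow(Add(4, 4), Rational(1, 2))) = Mul(Mul(Rational(1, 8), Pow(Add(3, -3), 2)), Pow(8, Rational(1, 2))) = Mul(Mul(Rational(1, 8), Pow(0, 2)), Mul(2, Pow(2, Rational(1, 2)))) = Mul(Mul(Rational(1, 8), 0), Mul(2, Pow(2, Rational(1, 2)))) = Mul(0, Mul(2, Pow(2, Rational(1, 2)))) = 0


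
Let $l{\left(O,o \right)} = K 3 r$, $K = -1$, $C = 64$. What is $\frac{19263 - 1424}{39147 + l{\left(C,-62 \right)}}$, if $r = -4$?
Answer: $\frac{17839}{39159} \approx 0.45555$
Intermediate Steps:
$l{\left(O,o \right)} = 12$ ($l{\left(O,o \right)} = \left(-1\right) 3 \left(-4\right) = \left(-3\right) \left(-4\right) = 12$)
$\frac{19263 - 1424}{39147 + l{\left(C,-62 \right)}} = \frac{19263 - 1424}{39147 + 12} = \frac{17839}{39159}$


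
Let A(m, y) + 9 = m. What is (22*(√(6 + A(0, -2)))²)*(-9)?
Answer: 594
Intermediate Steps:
A(m, y) = -9 + m
(22*(√(6 + A(0, -2)))²)*(-9) = (22*(√(6 + (-9 + 0)))²)*(-9) = (22*(√(6 - 9))²)*(-9) = (22*(√(-3))²)*(-9) = (22*(I*√3)²)*(-9) = (22*(-3))*(-9) = -66*(-9) = 594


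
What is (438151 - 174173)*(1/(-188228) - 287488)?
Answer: -7142359200776085/94114 ≈ -7.5891e+10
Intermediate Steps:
(438151 - 174173)*(1/(-188228) - 287488) = 263978*(-1/188228 - 287488) = 263978*(-54113291265/188228) = -7142359200776085/94114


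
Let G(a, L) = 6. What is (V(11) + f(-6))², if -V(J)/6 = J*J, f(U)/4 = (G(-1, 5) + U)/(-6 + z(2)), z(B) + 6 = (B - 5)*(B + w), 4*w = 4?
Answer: 527076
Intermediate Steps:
w = 1 (w = (¼)*4 = 1)
z(B) = -6 + (1 + B)*(-5 + B) (z(B) = -6 + (B - 5)*(B + 1) = -6 + (-5 + B)*(1 + B) = -6 + (1 + B)*(-5 + B))
f(U) = -8/7 - 4*U/21 (f(U) = 4*((6 + U)/(-6 + (-11 + 2² - 4*2))) = 4*((6 + U)/(-6 + (-11 + 4 - 8))) = 4*((6 + U)/(-6 - 15)) = 4*((6 + U)/(-21)) = 4*((6 + U)*(-1/21)) = 4*(-2/7 - U/21) = -8/7 - 4*U/21)
V(J) = -6*J² (V(J) = -6*J*J = -6*J²)
(V(11) + f(-6))² = (-6*11² + (-8/7 - 4/21*(-6)))² = (-6*121 + (-8/7 + 8/7))² = (-726 + 0)² = (-726)² = 527076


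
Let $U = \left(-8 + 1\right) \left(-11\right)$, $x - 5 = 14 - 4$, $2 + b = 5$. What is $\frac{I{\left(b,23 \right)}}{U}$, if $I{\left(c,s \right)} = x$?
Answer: $\frac{15}{77} \approx 0.19481$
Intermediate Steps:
$b = 3$ ($b = -2 + 5 = 3$)
$x = 15$ ($x = 5 + \left(14 - 4\right) = 5 + 10 = 15$)
$U = 77$ ($U = \left(-7\right) \left(-11\right) = 77$)
$I{\left(c,s \right)} = 15$
$\frac{I{\left(b,23 \right)}}{U} = \frac{15}{77}$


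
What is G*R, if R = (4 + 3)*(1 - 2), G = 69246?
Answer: -484722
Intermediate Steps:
R = -7 (R = 7*(-1) = -7)
G*R = 69246*(-7) = -484722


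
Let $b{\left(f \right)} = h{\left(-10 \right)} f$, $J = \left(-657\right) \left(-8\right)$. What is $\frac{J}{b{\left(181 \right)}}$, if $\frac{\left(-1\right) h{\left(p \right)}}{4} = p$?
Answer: $\frac{657}{905} \approx 0.72597$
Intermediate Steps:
$J = 5256$
$h{\left(p \right)} = - 4 p$
$b{\left(f \right)} = 40 f$ ($b{\left(f \right)} = \left(-4\right) \left(-10\right) f = 40 f$)
$\frac{J}{b{\left(181 \right)}} = \frac{5256}{40 \cdot 181} = \frac{5256}{7240} = 5256 \cdot \frac{1}{7240} = \frac{657}{905}$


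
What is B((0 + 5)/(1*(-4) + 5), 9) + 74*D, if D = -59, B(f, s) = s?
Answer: -4357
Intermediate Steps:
B((0 + 5)/(1*(-4) + 5), 9) + 74*D = 9 + 74*(-59) = 9 - 4366 = -4357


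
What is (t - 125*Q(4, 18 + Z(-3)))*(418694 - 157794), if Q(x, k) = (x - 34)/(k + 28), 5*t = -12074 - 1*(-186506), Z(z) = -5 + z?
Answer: 173424560940/19 ≈ 9.1276e+9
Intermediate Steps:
t = 174432/5 (t = (-12074 - 1*(-186506))/5 = (-12074 + 186506)/5 = (⅕)*174432 = 174432/5 ≈ 34886.)
Q(x, k) = (-34 + x)/(28 + k)
(t - 125*Q(4, 18 + Z(-3)))*(418694 - 157794) = (174432/5 - 125*(-34 + 4)/(28 + (18 + (-5 - 3))))*(418694 - 157794) = (174432/5 - 125*(-30)/(28 + (18 - 8)))*260900 = (174432/5 - 125*(-30)/(28 + 10))*260900 = (174432/5 - 125*(-30)/38)*260900 = (174432/5 - 125*(-15/19))*260900 = (174432/5 + 1875/19)*260900 = (3323583/95)*260900 = 173424560940/19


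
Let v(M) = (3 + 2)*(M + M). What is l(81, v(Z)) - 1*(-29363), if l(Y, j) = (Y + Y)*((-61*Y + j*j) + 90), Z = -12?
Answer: 1576301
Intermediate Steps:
v(M) = 10*M (v(M) = 5*(2*M) = 10*M)
l(Y, j) = 2*Y*(90 + j² - 61*Y) (l(Y, j) = (2*Y)*((-61*Y + j²) + 90) = (2*Y)*((j² - 61*Y) + 90) = (2*Y)*(90 + j² - 61*Y) = 2*Y*(90 + j² - 61*Y))
l(81, v(Z)) - 1*(-29363) = 2*81*(90 + (10*(-12))² - 61*81) - 1*(-29363) = 2*81*(90 + (-120)² - 4941) + 29363 = 2*81*(90 + 14400 - 4941) + 29363 = 2*81*9549 + 29363 = 1546938 + 29363 = 1576301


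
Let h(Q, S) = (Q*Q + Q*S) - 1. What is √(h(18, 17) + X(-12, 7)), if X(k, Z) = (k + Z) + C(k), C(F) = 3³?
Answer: √651 ≈ 25.515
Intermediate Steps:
C(F) = 27
X(k, Z) = 27 + Z + k (X(k, Z) = (k + Z) + 27 = (Z + k) + 27 = 27 + Z + k)
h(Q, S) = -1 + Q² + Q*S (h(Q, S) = (Q² + Q*S) - 1 = -1 + Q² + Q*S)
√(h(18, 17) + X(-12, 7)) = √((-1 + 18² + 18*17) + (27 + 7 - 12)) = √((-1 + 324 + 306) + 22) = √(629 + 22) = √651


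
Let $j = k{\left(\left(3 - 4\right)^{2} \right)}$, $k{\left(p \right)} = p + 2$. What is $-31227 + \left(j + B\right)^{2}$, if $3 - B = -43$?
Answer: $-28826$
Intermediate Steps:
$B = 46$ ($B = 3 - -43 = 3 + 43 = 46$)
$k{\left(p \right)} = 2 + p$
$j = 3$ ($j = 2 + \left(3 - 4\right)^{2} = 2 + \left(-1\right)^{2} = 2 + 1 = 3$)
$-31227 + \left(j + B\right)^{2} = -31227 + \left(3 + 46\right)^{2} = -31227 + 49^{2} = -31227 + 2401 = -28826$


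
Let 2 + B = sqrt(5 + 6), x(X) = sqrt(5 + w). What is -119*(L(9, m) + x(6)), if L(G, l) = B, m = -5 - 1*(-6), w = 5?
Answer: 238 - 119*sqrt(10) - 119*sqrt(11) ≈ -532.99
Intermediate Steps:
x(X) = sqrt(10) (x(X) = sqrt(5 + 5) = sqrt(10))
m = 1 (m = -5 + 6 = 1)
B = -2 + sqrt(11) (B = -2 + sqrt(5 + 6) = -2 + sqrt(11) ≈ 1.3166)
L(G, l) = -2 + sqrt(11)
-119*(L(9, m) + x(6)) = -119*((-2 + sqrt(11)) + sqrt(10)) = -119*(-2 + sqrt(10) + sqrt(11)) = 238 - 119*sqrt(10) - 119*sqrt(11)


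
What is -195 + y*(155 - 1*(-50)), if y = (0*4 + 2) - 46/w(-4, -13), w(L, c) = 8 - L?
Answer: -3425/6 ≈ -570.83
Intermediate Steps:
y = -11/6 (y = (0*4 + 2) - 46/(8 - 1*(-4)) = (0 + 2) - 46/(8 + 4) = 2 - 46/12 = 2 - 1*23/6 = 2 - 23/6 = -11/6 ≈ -1.8333)
-195 + y*(155 - 1*(-50)) = -195 - 11*(155 - 1*(-50))/6 = -195 - 11*(155 + 50)/6 = -195 - 11/6*205 = -195 - 2255/6 = -3425/6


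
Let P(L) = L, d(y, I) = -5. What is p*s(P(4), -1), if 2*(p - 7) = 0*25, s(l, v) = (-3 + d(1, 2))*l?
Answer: -224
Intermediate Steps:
s(l, v) = -8*l (s(l, v) = (-3 - 5)*l = -8*l)
p = 7 (p = 7 + (0*25)/2 = 7 + (½)*0 = 7 + 0 = 7)
p*s(P(4), -1) = 7*(-8*4) = 7*(-32) = -224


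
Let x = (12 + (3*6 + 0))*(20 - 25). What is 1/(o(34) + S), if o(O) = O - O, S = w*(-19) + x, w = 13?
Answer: -1/397 ≈ -0.0025189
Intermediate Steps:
x = -150 (x = (12 + (18 + 0))*(-5) = (12 + 18)*(-5) = 30*(-5) = -150)
S = -397 (S = 13*(-19) - 150 = -247 - 150 = -397)
o(O) = 0
1/(o(34) + S) = 1/(0 - 397) = 1/(-397) = -1/397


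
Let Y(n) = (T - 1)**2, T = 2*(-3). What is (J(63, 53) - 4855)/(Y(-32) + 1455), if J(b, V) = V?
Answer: -2401/752 ≈ -3.1928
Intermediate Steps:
T = -6
Y(n) = 49 (Y(n) = (-6 - 1)**2 = (-7)**2 = 49)
(J(63, 53) - 4855)/(Y(-32) + 1455) = (53 - 4855)/(49 + 1455) = -4802/1504 = -4802*1/1504 = -2401/752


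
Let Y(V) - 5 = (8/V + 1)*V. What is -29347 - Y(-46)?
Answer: -29314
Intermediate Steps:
Y(V) = 5 + V*(1 + 8/V) (Y(V) = 5 + (8/V + 1)*V = 5 + (1 + 8/V)*V = 5 + V*(1 + 8/V))
-29347 - Y(-46) = -29347 - (13 - 46) = -29347 - 1*(-33) = -29347 + 33 = -29314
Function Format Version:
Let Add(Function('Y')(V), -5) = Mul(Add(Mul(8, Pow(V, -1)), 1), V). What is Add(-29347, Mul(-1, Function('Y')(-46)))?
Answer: -29314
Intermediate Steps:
Function('Y')(V) = Add(5, Mul(V, Add(1, Mul(8, Pow(V, -1))))) (Function('Y')(V) = Add(5, Mul(Add(Mul(8, Pow(V, -1)), 1), V)) = Add(5, Mul(Add(1, Mul(8, Pow(V, -1))), V)) = Add(5, Mul(V, Add(1, Mul(8, Pow(V, -1))))))
Add(-29347, Mul(-1, Function('Y')(-46))) = Add(-29347, Mul(-1, Add(13, -46))) = Add(-29347, Mul(-1, -33)) = Add(-29347, 33) = -29314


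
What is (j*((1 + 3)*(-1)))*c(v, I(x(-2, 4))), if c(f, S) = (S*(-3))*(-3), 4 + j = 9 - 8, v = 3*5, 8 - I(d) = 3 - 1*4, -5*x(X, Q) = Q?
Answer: 972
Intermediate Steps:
x(X, Q) = -Q/5
I(d) = 9 (I(d) = 8 - (3 - 1*4) = 8 - (3 - 4) = 8 - 1*(-1) = 8 + 1 = 9)
v = 15
j = -3 (j = -4 + (9 - 8) = -4 + 1 = -3)
c(f, S) = 9*S (c(f, S) = -3*S*(-3) = 9*S)
(j*((1 + 3)*(-1)))*c(v, I(x(-2, 4))) = (-3*(1 + 3)*(-1))*(9*9) = -12*(-1)*81 = -3*(-4)*81 = 12*81 = 972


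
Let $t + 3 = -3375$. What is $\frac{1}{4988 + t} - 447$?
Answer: $- \frac{719669}{1610} \approx -447.0$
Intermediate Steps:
$t = -3378$ ($t = -3 - 3375 = -3378$)
$\frac{1}{4988 + t} - 447 = \frac{1}{4988 - 3378} - 447 = \frac{1}{1610} - 447 = - \frac{719669}{1610}$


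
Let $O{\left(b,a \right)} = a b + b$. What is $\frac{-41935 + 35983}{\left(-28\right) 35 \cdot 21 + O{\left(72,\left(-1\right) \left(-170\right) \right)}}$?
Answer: $\frac{496}{689} \approx 0.71988$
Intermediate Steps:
$O{\left(b,a \right)} = b + a b$
$\frac{-41935 + 35983}{\left(-28\right) 35 \cdot 21 + O{\left(72,\left(-1\right) \left(-170\right) \right)}} = \frac{-41935 + 35983}{\left(-28\right) 35 \cdot 21 + 72 \left(1 - -170\right)} = - \frac{5952}{\left(-980\right) 21 + 72 \left(1 + 170\right)} = - \frac{5952}{-20580 + 72 \cdot 171} = - \frac{5952}{-20580 + 12312} = - \frac{5952}{-8268} = \left(-5952\right) \left(- \frac{1}{8268}\right) = \frac{496}{689}$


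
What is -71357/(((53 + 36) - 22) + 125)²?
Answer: -71357/36864 ≈ -1.9357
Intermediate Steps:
-71357/(((53 + 36) - 22) + 125)² = -71357/((89 - 22) + 125)² = -71357/(67 + 125)² = -71357/(192²) = -71357/36864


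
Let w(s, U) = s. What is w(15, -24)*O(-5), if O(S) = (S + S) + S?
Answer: -225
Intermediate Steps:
O(S) = 3*S (O(S) = 2*S + S = 3*S)
w(15, -24)*O(-5) = 15*(3*(-5)) = 15*(-15) = -225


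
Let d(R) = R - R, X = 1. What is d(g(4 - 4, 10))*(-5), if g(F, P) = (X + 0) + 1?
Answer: 0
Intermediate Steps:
g(F, P) = 2 (g(F, P) = (1 + 0) + 1 = 1 + 1 = 2)
d(R) = 0
d(g(4 - 4, 10))*(-5) = 0*(-5) = 0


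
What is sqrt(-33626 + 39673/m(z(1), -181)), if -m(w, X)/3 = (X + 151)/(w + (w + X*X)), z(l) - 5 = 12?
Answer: sqrt(519219878)/6 ≈ 3797.7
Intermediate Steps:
z(l) = 17 (z(l) = 5 + 12 = 17)
m(w, X) = -3*(151 + X)/(X**2 + 2*w) (m(w, X) = -3*(X + 151)/(w + (w + X*X)) = -3*(151 + X)/(w + (w + X**2)) = -3*(151 + X)/(X**2 + 2*w))
sqrt(-33626 + 39673/m(z(1), -181)) = sqrt(-33626 + 39673/((3*(-151 - 1*(-181))/((-181)**2 + 2*17)))) = sqrt(-33626 + 39673/((3*(-151 + 181)/(32761 + 34)))) = sqrt(-33626 + 39673/((3*30/32795))) = sqrt(-33626 + 39673/((3*(1/32795)*30))) = sqrt(-33626 + 39673/(18/6559)) = sqrt(-33626 + 39673*(6559/18)) = sqrt(-33626 + 260215207/18) = sqrt(259609939/18) = sqrt(519219878)/6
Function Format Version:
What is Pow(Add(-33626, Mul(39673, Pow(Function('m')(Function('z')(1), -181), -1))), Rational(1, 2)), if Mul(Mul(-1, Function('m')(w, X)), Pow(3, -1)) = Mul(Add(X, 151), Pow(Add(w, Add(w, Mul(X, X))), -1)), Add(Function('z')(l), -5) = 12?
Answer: Mul(Rational(1, 6), Pow(519219878, Rational(1, 2))) ≈ 3797.7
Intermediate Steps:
Function('z')(l) = 17 (Function('z')(l) = Add(5, 12) = 17)
Function('m')(w, X) = Mul(-3, Pow(Add(Pow(X, 2), Mul(2, w)), -1), Add(151, X)) (Function('m')(w, X) = Mul(-3, Mul(Add(X, 151), Pow(Add(w, Add(w, Mul(X, X))), -1))) = Mul(-3, Mul(Add(151, X), Pow(Add(w, Add(w, Pow(X, 2))), -1))) = Mul(-3, Mul(Add(151, X), Pow(Add(Pow(X, 2), Mul(2, w)), -1))) = Mul(-3, Mul(Pow(Add(Pow(X, 2), Mul(2, w)), -1), Add(151, X))) = Mul(-3, Pow(Add(Pow(X, 2), Mul(2, w)), -1), Add(151, X)))
Pow(Add(-33626, Mul(39673, Pow(Function('m')(Function('z')(1), -181), -1))), Rational(1, 2)) = Pow(Add(-33626, Mul(39673, Pow(Mul(3, Pow(Add(Pow(-181, 2), Mul(2, 17)), -1), Add(-151, Mul(-1, -181))), -1))), Rational(1, 2)) = Pow(Add(-33626, Mul(39673, Pow(Mul(3, Pow(Add(32761, 34), -1), Add(-151, 181)), -1))), Rational(1, 2)) = Pow(Add(-33626, Mul(39673, Pow(Mul(3, Pow(32795, -1), 30), -1))), Rational(1, 2)) = Pow(Add(-33626, Mul(39673, Pow(Mul(3, Rational(1, 32795), 30), -1))), Rational(1, 2)) = Pow(Add(-33626, Mul(39673, Pow(Rational(18, 6559), -1))), Rational(1, 2)) = Pow(Add(-33626, Mul(39673, Rational(6559, 18))), Rational(1, 2)) = Pow(Add(-33626, Rational(260215207, 18)), Rational(1, 2)) = Pow(Rational(259609939, 18), Rational(1, 2)) = Mul(Rational(1, 6), Pow(519219878, Rational(1, 2)))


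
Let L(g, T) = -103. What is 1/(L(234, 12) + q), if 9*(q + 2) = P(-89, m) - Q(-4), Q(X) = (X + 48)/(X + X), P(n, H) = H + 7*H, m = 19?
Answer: -2/175 ≈ -0.011429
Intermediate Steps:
P(n, H) = 8*H
Q(X) = (48 + X)/(2*X) (Q(X) = (48 + X)/((2*X)) = (48 + X)*(1/(2*X)) = (48 + X)/(2*X))
q = 31/2 (q = -2 + (8*19 - (48 - 4)/(2*(-4)))/9 = -2 + (152 - (-1)*44/(2*4))/9 = -2 + (152 - 1*(-11/2))/9 = -2 + (152 + 11/2)/9 = -2 + (⅑)*(315/2) = -2 + 35/2 = 31/2 ≈ 15.500)
1/(L(234, 12) + q) = 1/(-103 + 31/2) = 1/(-175/2) = -2/175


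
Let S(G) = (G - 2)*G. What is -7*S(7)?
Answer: -245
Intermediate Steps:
S(G) = G*(-2 + G) (S(G) = (-2 + G)*G = G*(-2 + G))
-7*S(7) = -49*(-2 + 7) = -49*5 = -7*35 = -245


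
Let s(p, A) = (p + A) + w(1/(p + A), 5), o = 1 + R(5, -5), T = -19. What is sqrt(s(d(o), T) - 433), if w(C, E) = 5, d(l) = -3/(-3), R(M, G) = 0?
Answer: I*sqrt(446) ≈ 21.119*I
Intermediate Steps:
o = 1 (o = 1 + 0 = 1)
d(l) = 1 (d(l) = -3*(-1/3) = 1)
s(p, A) = 5 + A + p (s(p, A) = (p + A) + 5 = (A + p) + 5 = 5 + A + p)
sqrt(s(d(o), T) - 433) = sqrt((5 - 19 + 1) - 433) = sqrt(-13 - 433) = sqrt(-446) = I*sqrt(446)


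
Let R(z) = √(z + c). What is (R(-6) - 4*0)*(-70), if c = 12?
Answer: -70*√6 ≈ -171.46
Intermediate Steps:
R(z) = √(12 + z) (R(z) = √(z + 12) = √(12 + z))
(R(-6) - 4*0)*(-70) = (√(12 - 6) - 4*0)*(-70) = (√6 + 0)*(-70) = √6*(-70) = -70*√6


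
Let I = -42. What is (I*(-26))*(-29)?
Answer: -31668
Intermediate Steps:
(I*(-26))*(-29) = -42*(-26)*(-29) = 1092*(-29) = -31668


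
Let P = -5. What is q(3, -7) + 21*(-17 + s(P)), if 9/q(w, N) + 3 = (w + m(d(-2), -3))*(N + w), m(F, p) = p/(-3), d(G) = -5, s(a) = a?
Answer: -8787/19 ≈ -462.47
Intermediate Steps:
m(F, p) = -p/3 (m(F, p) = p*(-⅓) = -p/3)
q(w, N) = 9/(-3 + (1 + w)*(N + w)) (q(w, N) = 9/(-3 + (w - ⅓*(-3))*(N + w)) = 9/(-3 + (w + 1)*(N + w)) = 9/(-3 + (1 + w)*(N + w)))
q(3, -7) + 21*(-17 + s(P)) = 9/(-3 - 7 + 3 + 3² - 7*3) + 21*(-17 - 5) = 9/(-3 - 7 + 3 + 9 - 21) + 21*(-22) = 9/(-19) - 462 = 9*(-1/19) - 462 = -9/19 - 462 = -8787/19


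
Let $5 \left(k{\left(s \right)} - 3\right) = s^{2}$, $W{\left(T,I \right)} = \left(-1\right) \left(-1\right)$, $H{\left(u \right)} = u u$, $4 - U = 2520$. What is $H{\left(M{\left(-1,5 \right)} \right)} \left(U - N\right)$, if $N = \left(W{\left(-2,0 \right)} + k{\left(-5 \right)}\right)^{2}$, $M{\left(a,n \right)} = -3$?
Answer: $-23373$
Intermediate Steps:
$U = -2516$ ($U = 4 - 2520 = -2516$)
$H{\left(u \right)} = u^{2}$
$W{\left(T,I \right)} = 1$
$k{\left(s \right)} = 3 + \frac{s^{2}}{5}$
$N = 81$ ($N = \left(1 + \left(3 + \frac{\left(-5\right)^{2}}{5}\right)\right)^{2} = \left(1 + \left(3 + \frac{1}{5} \cdot 25\right)\right)^{2} = \left(1 + \left(3 + 5\right)\right)^{2} = \left(1 + 8\right)^{2} = 9^{2} = 81$)
$H{\left(M{\left(-1,5 \right)} \right)} \left(U - N\right) = \left(-3\right)^{2} \left(-2516 - 81\right) = 9 \left(-2516 - 81\right) = 9 \left(-2597\right) = -23373$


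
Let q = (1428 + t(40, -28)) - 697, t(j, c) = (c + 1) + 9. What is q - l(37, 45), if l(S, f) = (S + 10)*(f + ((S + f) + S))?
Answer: -6995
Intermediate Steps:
t(j, c) = 10 + c (t(j, c) = (1 + c) + 9 = 10 + c)
q = 713 (q = (1428 + (10 - 28)) - 697 = (1428 - 18) - 697 = 1410 - 697 = 713)
l(S, f) = (10 + S)*(2*S + 2*f) (l(S, f) = (10 + S)*(f + (f + 2*S)) = (10 + S)*(2*S + 2*f))
q - l(37, 45) = 713 - (2*37² + 20*37 + 20*45 + 2*37*45) = 713 - (2*1369 + 740 + 900 + 3330) = 713 - (2738 + 740 + 900 + 3330) = 713 - 1*7708 = 713 - 7708 = -6995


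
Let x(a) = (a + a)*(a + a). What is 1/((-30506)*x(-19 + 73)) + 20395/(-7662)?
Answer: -1209498228557/454384673568 ≈ -2.6618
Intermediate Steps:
x(a) = 4*a**2 (x(a) = (2*a)*(2*a) = 4*a**2)
1/((-30506)*x(-19 + 73)) + 20395/(-7662) = 1/((-30506)*((4*(-19 + 73)**2))) + 20395/(-7662) = -1/(30506*(4*54**2)) + 20395*(-1/7662) = -1/(30506*(4*2916)) - 20395/7662 = -1/30506/11664 - 20395/7662 = -1/30506*1/11664 - 20395/7662 = -1/355821984 - 20395/7662 = -1209498228557/454384673568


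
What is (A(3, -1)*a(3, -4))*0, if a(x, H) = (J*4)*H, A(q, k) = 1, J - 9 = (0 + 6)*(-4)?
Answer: 0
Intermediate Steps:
J = -15 (J = 9 + (0 + 6)*(-4) = 9 + 6*(-4) = 9 - 24 = -15)
a(x, H) = -60*H (a(x, H) = (-15*4)*H = -60*H)
(A(3, -1)*a(3, -4))*0 = (1*(-60*(-4)))*0 = (1*240)*0 = 240*0 = 0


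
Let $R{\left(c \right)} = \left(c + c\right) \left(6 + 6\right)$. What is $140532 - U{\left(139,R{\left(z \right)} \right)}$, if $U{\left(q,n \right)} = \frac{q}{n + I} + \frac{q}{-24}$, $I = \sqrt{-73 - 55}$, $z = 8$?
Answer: $\frac{974765119}{6936} + \frac{139 i \sqrt{2}}{4624} \approx 1.4054 \cdot 10^{5} + 0.042512 i$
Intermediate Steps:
$I = 8 i \sqrt{2}$ ($I = \sqrt{-128} = 8 i \sqrt{2} \approx 11.314 i$)
$R{\left(c \right)} = 24 c$ ($R{\left(c \right)} = 2 c 12 = 24 c$)
$U{\left(q,n \right)} = - \frac{q}{24} + \frac{q}{n + 8 i \sqrt{2}}$ ($U{\left(q,n \right)} = \frac{q}{n + 8 i \sqrt{2}} + \frac{q}{-24} = \frac{q}{n + 8 i \sqrt{2}} + q \left(- \frac{1}{24}\right) = \frac{q}{n + 8 i \sqrt{2}} - \frac{q}{24} = - \frac{q}{24} + \frac{q}{n + 8 i \sqrt{2}}$)
$140532 - U{\left(139,R{\left(z \right)} \right)} = 140532 - \frac{1}{24} \cdot 139 \frac{1}{24 \cdot 8 + 8 i \sqrt{2}} \left(24 - 24 \cdot 8 - 8 i \sqrt{2}\right) = 140532 - \frac{1}{24} \cdot 139 \frac{1}{192 + 8 i \sqrt{2}} \left(24 - 192 - 8 i \sqrt{2}\right) = 140532 - \frac{1}{24} \cdot 139 \frac{1}{192 + 8 i \sqrt{2}} \left(-168 - 8 i \sqrt{2}\right) = 140532 - \frac{139 \left(-168 - 8 i \sqrt{2}\right)}{24 \left(192 + 8 i \sqrt{2}\right)}$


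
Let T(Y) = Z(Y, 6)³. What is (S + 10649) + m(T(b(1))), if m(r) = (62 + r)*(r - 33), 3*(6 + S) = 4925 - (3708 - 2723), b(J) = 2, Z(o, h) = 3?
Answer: 34267/3 ≈ 11422.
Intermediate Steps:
S = 3922/3 (S = -6 + (4925 - (3708 - 2723))/3 = -6 + (4925 - 1*985)/3 = -6 + (4925 - 985)/3 = -6 + (⅓)*3940 = -6 + 3940/3 = 3922/3 ≈ 1307.3)
T(Y) = 27 (T(Y) = 3³ = 27)
m(r) = (-33 + r)*(62 + r) (m(r) = (62 + r)*(-33 + r) = (-33 + r)*(62 + r))
(S + 10649) + m(T(b(1))) = (3922/3 + 10649) + (-2046 + 27² + 29*27) = 35869/3 + (-2046 + 729 + 783) = 35869/3 - 534 = 34267/3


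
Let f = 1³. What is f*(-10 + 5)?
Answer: -5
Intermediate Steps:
f = 1
f*(-10 + 5) = 1*(-10 + 5) = 1*(-5) = -5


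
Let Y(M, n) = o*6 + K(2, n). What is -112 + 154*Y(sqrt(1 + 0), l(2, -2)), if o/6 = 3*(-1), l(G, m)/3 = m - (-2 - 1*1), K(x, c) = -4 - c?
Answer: -17822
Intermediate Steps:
l(G, m) = 9 + 3*m (l(G, m) = 3*(m - (-2 - 1*1)) = 3*(m - (-2 - 1)) = 3*(m - 1*(-3)) = 3*(m + 3) = 3*(3 + m) = 9 + 3*m)
o = -18 (o = 6*(3*(-1)) = 6*(-3) = -18)
Y(M, n) = -112 - n (Y(M, n) = -18*6 + (-4 - n) = -108 + (-4 - n) = -112 - n)
-112 + 154*Y(sqrt(1 + 0), l(2, -2)) = -112 + 154*(-112 - (9 + 3*(-2))) = -112 + 154*(-112 - (9 - 6)) = -112 + 154*(-112 - 1*3) = -112 + 154*(-112 - 3) = -112 + 154*(-115) = -112 - 17710 = -17822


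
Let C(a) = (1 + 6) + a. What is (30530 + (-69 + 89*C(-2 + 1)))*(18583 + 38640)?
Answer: 1773626885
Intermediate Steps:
C(a) = 7 + a
(30530 + (-69 + 89*C(-2 + 1)))*(18583 + 38640) = (30530 + (-69 + 89*(7 + (-2 + 1))))*(18583 + 38640) = (30530 + (-69 + 89*(7 - 1)))*57223 = (30530 + (-69 + 89*6))*57223 = (30530 + (-69 + 534))*57223 = (30530 + 465)*57223 = 30995*57223 = 1773626885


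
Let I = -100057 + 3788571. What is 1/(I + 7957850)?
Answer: 1/11646364 ≈ 8.5864e-8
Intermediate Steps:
I = 3688514
1/(I + 7957850) = 1/(3688514 + 7957850) = 1/11646364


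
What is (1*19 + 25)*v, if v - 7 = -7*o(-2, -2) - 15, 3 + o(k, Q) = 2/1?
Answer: -44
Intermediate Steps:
o(k, Q) = -1 (o(k, Q) = -3 + 2/1 = -3 + 2*1 = -3 + 2 = -1)
v = -1 (v = 7 + (-7*(-1) - 15) = 7 + (7 - 15) = 7 - 8 = -1)
(1*19 + 25)*v = (1*19 + 25)*(-1) = (19 + 25)*(-1) = 44*(-1) = -44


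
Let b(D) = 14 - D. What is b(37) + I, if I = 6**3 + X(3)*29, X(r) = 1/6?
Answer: 1187/6 ≈ 197.83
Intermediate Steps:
X(r) = 1/6
I = 1325/6 (I = 6**3 + (1/6)*29 = 216 + 29/6 = 1325/6 ≈ 220.83)
b(37) + I = (14 - 1*37) + 1325/6 = (14 - 37) + 1325/6 = -23 + 1325/6 = 1187/6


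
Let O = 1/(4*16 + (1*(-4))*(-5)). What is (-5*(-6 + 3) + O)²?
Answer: 1590121/7056 ≈ 225.36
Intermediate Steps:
O = 1/84 (O = 1/(64 - 4*(-5)) = 1/(64 + 20) = 1/84 ≈ 0.011905)
(-5*(-6 + 3) + O)² = (-5*(-6 + 3) + 1/84)² = (-5*(-3) + 1/84)² = (15 + 1/84)² = (1261/84)² = 1590121/7056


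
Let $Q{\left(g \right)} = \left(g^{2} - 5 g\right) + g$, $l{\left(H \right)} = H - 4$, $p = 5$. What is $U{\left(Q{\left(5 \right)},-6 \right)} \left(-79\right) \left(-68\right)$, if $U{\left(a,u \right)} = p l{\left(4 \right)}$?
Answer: $0$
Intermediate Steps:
$l{\left(H \right)} = -4 + H$
$Q{\left(g \right)} = g^{2} - 4 g$
$U{\left(a,u \right)} = 0$ ($U{\left(a,u \right)} = 5 \left(-4 + 4\right) = 5 \cdot 0 = 0$)
$U{\left(Q{\left(5 \right)},-6 \right)} \left(-79\right) \left(-68\right) = 0 \left(-79\right) \left(-68\right) = 0 \left(-68\right) = 0$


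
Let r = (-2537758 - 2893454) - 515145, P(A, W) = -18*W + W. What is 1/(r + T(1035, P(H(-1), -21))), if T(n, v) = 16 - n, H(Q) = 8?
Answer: -1/5947376 ≈ -1.6814e-7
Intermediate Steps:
P(A, W) = -17*W
r = -5946357 (r = -5431212 - 515145 = -5946357)
1/(r + T(1035, P(H(-1), -21))) = 1/(-5946357 + (16 - 1*1035)) = 1/(-5946357 + (16 - 1035)) = 1/(-5946357 - 1019) = 1/(-5947376) = -1/5947376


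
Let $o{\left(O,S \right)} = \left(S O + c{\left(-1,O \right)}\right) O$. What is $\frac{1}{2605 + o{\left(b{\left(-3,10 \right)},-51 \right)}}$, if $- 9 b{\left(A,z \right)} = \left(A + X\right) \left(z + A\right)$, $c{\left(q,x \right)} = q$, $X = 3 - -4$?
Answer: $\frac{27}{57091} \approx 0.00047293$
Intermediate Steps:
$X = 7$ ($X = 3 + 4 = 7$)
$b{\left(A,z \right)} = - \frac{\left(7 + A\right) \left(A + z\right)}{9}$ ($b{\left(A,z \right)} = - \frac{\left(A + 7\right) \left(z + A\right)}{9} = - \frac{\left(7 + A\right) \left(A + z\right)}{9}$)
$o{\left(O,S \right)} = O \left(-1 + O S\right)$ ($o{\left(O,S \right)} = \left(S O - 1\right) O = \left(O S - 1\right) O = \left(-1 + O S\right) O = O \left(-1 + O S\right)$)
$\frac{1}{2605 + o{\left(b{\left(-3,10 \right)},-51 \right)}} = \frac{1}{2605 + \left(\left(- \frac{7}{9}\right) \left(-3\right) - \frac{70}{9} - \frac{\left(-3\right)^{2}}{9} - \left(- \frac{1}{3}\right) 10\right) \left(-1 + \left(\left(- \frac{7}{9}\right) \left(-3\right) - \frac{70}{9} - \frac{\left(-3\right)^{2}}{9} - \left(- \frac{1}{3}\right) 10\right) \left(-51\right)\right)} = \frac{1}{2605 + \left(\frac{7}{3} - \frac{70}{9} - 1 + \frac{10}{3}\right) \left(-1 + \left(\frac{7}{3} - \frac{70}{9} - 1 + \frac{10}{3}\right) \left(-51\right)\right)} = \frac{1}{2605 - \frac{28 \left(-1 - - \frac{476}{3}\right)}{9}} = \frac{1}{2605 - \frac{28 \left(-1 + \frac{476}{3}\right)}{9}} = \frac{1}{2605 - \frac{13244}{27}} = \frac{1}{\frac{57091}{27}} = \frac{27}{57091}$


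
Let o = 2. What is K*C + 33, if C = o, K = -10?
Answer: 13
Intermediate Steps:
C = 2
K*C + 33 = -10*2 + 33 = -20 + 33 = 13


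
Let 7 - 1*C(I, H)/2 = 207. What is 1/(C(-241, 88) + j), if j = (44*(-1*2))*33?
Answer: -1/3304 ≈ -0.00030266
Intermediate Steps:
C(I, H) = -400 (C(I, H) = 14 - 2*207 = 14 - 414 = -400)
j = -2904 (j = (44*(-2))*33 = -88*33 = -2904)
1/(C(-241, 88) + j) = 1/(-400 - 2904) = 1/(-3304) = -1/3304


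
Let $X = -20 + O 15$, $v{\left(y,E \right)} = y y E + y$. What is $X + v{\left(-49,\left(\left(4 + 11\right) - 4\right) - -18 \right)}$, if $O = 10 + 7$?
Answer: $69815$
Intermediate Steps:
$O = 17$
$v{\left(y,E \right)} = y + E y^{2}$ ($v{\left(y,E \right)} = y^{2} E + y = E y^{2} + y = y + E y^{2}$)
$X = 235$ ($X = -20 + 17 \cdot 15 = -20 + 255 = 235$)
$X + v{\left(-49,\left(\left(4 + 11\right) - 4\right) - -18 \right)} = 235 - 49 \left(1 + \left(\left(\left(4 + 11\right) - 4\right) - -18\right) \left(-49\right)\right) = 235 - 49 \left(1 + \left(\left(15 - 4\right) + 18\right) \left(-49\right)\right) = 235 - 49 \left(1 + \left(11 + 18\right) \left(-49\right)\right) = 235 - 49 \left(1 + 29 \left(-49\right)\right) = 235 - 49 \left(1 - 1421\right) = 235 - -69580 = 235 + 69580 = 69815$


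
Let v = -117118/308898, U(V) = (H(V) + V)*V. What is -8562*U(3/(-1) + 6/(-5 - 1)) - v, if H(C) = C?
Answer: -42316496257/154449 ≈ -2.7398e+5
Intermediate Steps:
U(V) = 2*V² (U(V) = (V + V)*V = (2*V)*V = 2*V²)
v = -58559/154449 (v = -117118*1/308898 = -58559/154449 ≈ -0.37915)
-8562*U(3/(-1) + 6/(-5 - 1)) - v = -17124*(3/(-1) + 6/(-5 - 1))² - 1*(-58559/154449) = -17124*(3*(-1) + 6/(-6))² + 58559/154449 = -17124*(-3 + 6*(-⅙))² + 58559/154449 = -17124*(-3 - 1)² + 58559/154449 = -17124*(-4)² + 58559/154449 = -17124*16 + 58559/154449 = -8562*32 + 58559/154449 = -273984 + 58559/154449 = -42316496257/154449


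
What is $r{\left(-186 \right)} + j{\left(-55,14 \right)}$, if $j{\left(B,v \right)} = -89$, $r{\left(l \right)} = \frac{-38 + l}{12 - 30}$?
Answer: $- \frac{689}{9} \approx -76.556$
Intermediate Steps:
$r{\left(l \right)} = \frac{19}{9} - \frac{l}{18}$ ($r{\left(l \right)} = \frac{-38 + l}{-18} = \left(-38 + l\right) \left(- \frac{1}{18}\right) = \frac{19}{9} - \frac{l}{18}$)
$r{\left(-186 \right)} + j{\left(-55,14 \right)} = \left(\frac{19}{9} - - \frac{31}{3}\right) - 89 = \left(\frac{19}{9} + \frac{31}{3}\right) - 89 = \frac{112}{9} - 89 = - \frac{689}{9}$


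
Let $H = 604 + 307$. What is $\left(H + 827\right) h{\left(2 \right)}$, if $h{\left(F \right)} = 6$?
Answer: $10428$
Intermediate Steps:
$H = 911$
$\left(H + 827\right) h{\left(2 \right)} = \left(911 + 827\right) 6 = 1738 \cdot 6 = 10428$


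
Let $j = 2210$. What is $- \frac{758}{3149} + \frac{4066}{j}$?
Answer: $\frac{5564327}{3479645} \approx 1.5991$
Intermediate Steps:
$- \frac{758}{3149} + \frac{4066}{j} = - \frac{758}{3149} + \frac{4066}{2210} = \left(-758\right) \frac{1}{3149} + 4066 \cdot \frac{1}{2210} = - \frac{758}{3149} + \frac{2033}{1105} = \frac{5564327}{3479645}$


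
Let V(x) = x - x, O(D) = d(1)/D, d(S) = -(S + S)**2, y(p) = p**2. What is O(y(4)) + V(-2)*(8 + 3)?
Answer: -1/4 ≈ -0.25000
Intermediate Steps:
d(S) = -4*S**2 (d(S) = -(2*S)**2 = -4*S**2)
O(D) = -4/D (O(D) = (-4*1**2)/D = (-4*1)/D = -4/D)
V(x) = 0
O(y(4)) + V(-2)*(8 + 3) = -4/(4**2) + 0*(8 + 3) = -4/16 + 0*11 = -4*1/16 + 0 = -1/4 + 0 = -1/4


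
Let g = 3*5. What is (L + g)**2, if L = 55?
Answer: 4900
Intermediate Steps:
g = 15
(L + g)**2 = (55 + 15)**2 = 70**2 = 4900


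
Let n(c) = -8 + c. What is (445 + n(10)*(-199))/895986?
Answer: 47/895986 ≈ 5.2456e-5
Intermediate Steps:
(445 + n(10)*(-199))/895986 = (445 + (-8 + 10)*(-199))/895986 = (445 + 2*(-199))*(1/895986) = (445 - 398)*(1/895986) = 47*(1/895986) = 47/895986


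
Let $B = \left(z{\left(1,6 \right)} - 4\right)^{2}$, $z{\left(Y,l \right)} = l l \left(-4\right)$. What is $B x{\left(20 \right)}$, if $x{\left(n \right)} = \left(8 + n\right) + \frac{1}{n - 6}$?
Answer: $\frac{4304136}{7} \approx 6.1488 \cdot 10^{5}$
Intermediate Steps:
$z{\left(Y,l \right)} = - 4 l^{2}$ ($z{\left(Y,l \right)} = l^{2} \left(-4\right) = - 4 l^{2}$)
$x{\left(n \right)} = 8 + n + \frac{1}{-6 + n}$ ($x{\left(n \right)} = \left(8 + n\right) + \frac{1}{-6 + n} = 8 + n + \frac{1}{-6 + n}$)
$B = 21904$ ($B = \left(- 4 \cdot 6^{2} - 4\right)^{2} = \left(\left(-4\right) 36 - 4\right)^{2} = \left(-144 - 4\right)^{2} = \left(-148\right)^{2} = 21904$)
$B x{\left(20 \right)} = 21904 \frac{-47 + 20^{2} + 2 \cdot 20}{-6 + 20} = 21904 \frac{-47 + 400 + 40}{14} = 21904 \cdot \frac{1}{14} \cdot 393 = 21904 \cdot \frac{393}{14} = \frac{4304136}{7}$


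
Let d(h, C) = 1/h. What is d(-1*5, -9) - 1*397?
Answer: -1986/5 ≈ -397.20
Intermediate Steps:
d(-1*5, -9) - 1*397 = 1/(-1*5) - 1*397 = 1/(-5) - 397 = -⅕ - 397 = -1986/5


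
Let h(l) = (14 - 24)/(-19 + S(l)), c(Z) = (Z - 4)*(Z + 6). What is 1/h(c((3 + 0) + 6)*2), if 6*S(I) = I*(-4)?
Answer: 119/10 ≈ 11.900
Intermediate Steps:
S(I) = -2*I/3 (S(I) = (I*(-4))/6 = (-4*I)/6 = -2*I/3)
c(Z) = (-4 + Z)*(6 + Z)
h(l) = -10/(-19 - 2*l/3) (h(l) = (14 - 24)/(-19 - 2*l/3) = -10/(-19 - 2*l/3))
1/h(c((3 + 0) + 6)*2) = 1/(30/(57 + 2*((-24 + ((3 + 0) + 6)**2 + 2*((3 + 0) + 6))*2))) = 1/(30/(57 + 2*((-24 + (3 + 6)**2 + 2*(3 + 6))*2))) = 1/(30/(57 + 2*((-24 + 9**2 + 2*9)*2))) = 1/(30/(57 + 2*((-24 + 81 + 18)*2))) = 1/(30/(57 + 2*(75*2))) = 1/(30/(57 + 2*150)) = 1/(30/(57 + 300)) = 1/(30/357) = 1/(30*(1/357)) = 1/(10/119) = 119/10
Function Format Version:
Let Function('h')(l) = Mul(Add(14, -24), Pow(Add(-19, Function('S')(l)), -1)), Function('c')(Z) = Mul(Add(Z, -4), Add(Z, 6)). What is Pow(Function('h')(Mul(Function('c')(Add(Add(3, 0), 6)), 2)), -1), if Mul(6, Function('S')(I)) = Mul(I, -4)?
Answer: Rational(119, 10) ≈ 11.900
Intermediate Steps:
Function('S')(I) = Mul(Rational(-2, 3), I) (Function('S')(I) = Mul(Rational(1, 6), Mul(I, -4)) = Mul(Rational(1, 6), Mul(-4, I)) = Mul(Rational(-2, 3), I))
Function('c')(Z) = Mul(Add(-4, Z), Add(6, Z))
Function('h')(l) = Mul(-10, Pow(Add(-19, Mul(Rational(-2, 3), l)), -1)) (Function('h')(l) = Mul(Add(14, -24), Pow(Add(-19, Mul(Rational(-2, 3), l)), -1)) = Mul(-10, Pow(Add(-19, Mul(Rational(-2, 3), l)), -1)))
Pow(Function('h')(Mul(Function('c')(Add(Add(3, 0), 6)), 2)), -1) = Pow(Mul(30, Pow(Add(57, Mul(2, Mul(Add(-24, Pow(Add(Add(3, 0), 6), 2), Mul(2, Add(Add(3, 0), 6))), 2))), -1)), -1) = Pow(Mul(30, Pow(Add(57, Mul(2, Mul(Add(-24, Pow(Add(3, 6), 2), Mul(2, Add(3, 6))), 2))), -1)), -1) = Pow(Mul(30, Pow(Add(57, Mul(2, Mul(Add(-24, Pow(9, 2), Mul(2, 9)), 2))), -1)), -1) = Pow(Mul(30, Pow(Add(57, Mul(2, Mul(Add(-24, 81, 18), 2))), -1)), -1) = Pow(Mul(30, Pow(Add(57, Mul(2, Mul(75, 2))), -1)), -1) = Pow(Mul(30, Pow(Add(57, Mul(2, 150)), -1)), -1) = Pow(Mul(30, Pow(Add(57, 300), -1)), -1) = Pow(Mul(30, Pow(357, -1)), -1) = Pow(Mul(30, Rational(1, 357)), -1) = Pow(Rational(10, 119), -1) = Rational(119, 10)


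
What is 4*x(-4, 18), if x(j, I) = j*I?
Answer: -288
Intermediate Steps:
x(j, I) = I*j
4*x(-4, 18) = 4*(18*(-4)) = 4*(-72) = -288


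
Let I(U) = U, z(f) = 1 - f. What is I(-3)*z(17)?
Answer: 48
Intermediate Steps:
I(-3)*z(17) = -3*(1 - 1*17) = -3*(1 - 17) = -3*(-16) = 48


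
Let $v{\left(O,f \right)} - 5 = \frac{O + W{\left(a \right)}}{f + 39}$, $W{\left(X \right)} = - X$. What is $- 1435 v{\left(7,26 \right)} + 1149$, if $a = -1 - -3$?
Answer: $- \frac{79773}{13} \approx -6136.4$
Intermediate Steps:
$a = 2$ ($a = -1 + 3 = 2$)
$v{\left(O,f \right)} = 5 + \frac{-2 + O}{39 + f}$ ($v{\left(O,f \right)} = 5 + \frac{O - 2}{f + 39} = 5 + \frac{O - 2}{39 + f} = 5 + \frac{-2 + O}{39 + f}$)
$- 1435 v{\left(7,26 \right)} + 1149 = - 1435 \frac{193 + 7 + 5 \cdot 26}{39 + 26} + 1149 = - 1435 \frac{193 + 7 + 130}{65} + 1149 = - 1435 \cdot \frac{1}{65} \cdot 330 + 1149 = \left(-1435\right) \frac{66}{13} + 1149 = - \frac{94710}{13} + 1149 = - \frac{79773}{13}$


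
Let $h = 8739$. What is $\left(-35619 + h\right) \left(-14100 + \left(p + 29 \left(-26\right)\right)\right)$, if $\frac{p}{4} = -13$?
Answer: $400673280$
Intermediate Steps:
$p = -52$ ($p = 4 \left(-13\right) = -52$)
$\left(-35619 + h\right) \left(-14100 + \left(p + 29 \left(-26\right)\right)\right) = \left(-35619 + 8739\right) \left(-14100 + \left(-52 + 29 \left(-26\right)\right)\right) = - 26880 \left(-14100 - 806\right) = \left(-26880\right) \left(-14906\right) = 400673280$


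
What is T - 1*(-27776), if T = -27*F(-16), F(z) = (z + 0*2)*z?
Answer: 20864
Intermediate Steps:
F(z) = z**2 (F(z) = (z + 0)*z = z*z = z**2)
T = -6912 (T = -27*(-16)**2 = -27*256 = -6912)
T - 1*(-27776) = -6912 - 1*(-27776) = -6912 + 27776 = 20864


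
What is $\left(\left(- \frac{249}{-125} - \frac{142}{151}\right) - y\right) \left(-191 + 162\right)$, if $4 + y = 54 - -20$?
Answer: $\frac{37740629}{18875} \approx 1999.5$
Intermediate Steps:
$y = 70$ ($y = -4 + \left(54 - -20\right) = -4 + \left(54 + 20\right) = -4 + 74 = 70$)
$\left(\left(- \frac{249}{-125} - \frac{142}{151}\right) - y\right) \left(-191 + 162\right) = \left(\left(- \frac{249}{-125} - \frac{142}{151}\right) - 70\right) \left(-191 + 162\right) = \left(\left(\left(-249\right) \left(- \frac{1}{125}\right) - \frac{142}{151}\right) - 70\right) \left(-29\right) = \left(\left(\frac{249}{125} - \frac{142}{151}\right) - 70\right) \left(-29\right) = \left(\frac{19849}{18875} - 70\right) \left(-29\right) = \left(- \frac{1301401}{18875}\right) \left(-29\right) = \frac{37740629}{18875}$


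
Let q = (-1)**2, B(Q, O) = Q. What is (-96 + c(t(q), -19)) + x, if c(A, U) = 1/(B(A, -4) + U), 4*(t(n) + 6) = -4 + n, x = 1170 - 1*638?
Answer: 44904/103 ≈ 435.96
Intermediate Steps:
x = 532 (x = 1170 - 638 = 532)
q = 1
t(n) = -7 + n/4 (t(n) = -6 + (-4 + n)/4 = -6 + (-1 + n/4) = -7 + n/4)
c(A, U) = 1/(A + U)
(-96 + c(t(q), -19)) + x = (-96 + 1/((-7 + (1/4)*1) - 19)) + 532 = (-96 + 1/((-7 + 1/4) - 19)) + 532 = (-96 + 1/(-27/4 - 19)) + 532 = (-96 + 1/(-103/4)) + 532 = (-96 - 4/103) + 532 = -9892/103 + 532 = 44904/103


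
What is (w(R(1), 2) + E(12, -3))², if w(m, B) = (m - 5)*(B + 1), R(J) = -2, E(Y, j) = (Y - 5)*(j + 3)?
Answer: 441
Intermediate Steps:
E(Y, j) = (-5 + Y)*(3 + j)
w(m, B) = (1 + B)*(-5 + m) (w(m, B) = (-5 + m)*(1 + B) = (1 + B)*(-5 + m))
(w(R(1), 2) + E(12, -3))² = ((-5 - 2 - 5*2 + 2*(-2)) + (-15 - 5*(-3) + 3*12 + 12*(-3)))² = ((-5 - 2 - 10 - 4) + (-15 + 15 + 36 - 36))² = (-21 + 0)² = (-21)² = 441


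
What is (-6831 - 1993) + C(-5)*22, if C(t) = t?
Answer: -8934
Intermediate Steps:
(-6831 - 1993) + C(-5)*22 = (-6831 - 1993) - 5*22 = -8824 - 110 = -8934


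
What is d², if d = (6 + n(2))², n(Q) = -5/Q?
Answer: 2401/16 ≈ 150.06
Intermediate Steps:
d = 49/4 (d = (6 - 5/2)² = (7/2)² = 49/4 ≈ 12.250)
d² = (49/4)² = 2401/16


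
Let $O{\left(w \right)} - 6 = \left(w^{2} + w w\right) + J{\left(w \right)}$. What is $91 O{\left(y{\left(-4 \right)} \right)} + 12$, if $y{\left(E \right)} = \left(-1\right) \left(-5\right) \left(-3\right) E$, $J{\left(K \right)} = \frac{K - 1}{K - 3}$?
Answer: $\frac{37383575}{57} \approx 6.5585 \cdot 10^{5}$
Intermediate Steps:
$J{\left(K \right)} = \frac{-1 + K}{-3 + K}$
$y{\left(E \right)} = - 15 E$ ($y{\left(E \right)} = 5 \left(-3\right) E = - 15 E$)
$O{\left(w \right)} = 6 + 2 w^{2} + \frac{-1 + w}{-3 + w}$ ($O{\left(w \right)} = 6 + \left(\left(w^{2} + w w\right) + \frac{-1 + w}{-3 + w}\right) = 6 + \left(\left(w^{2} + w^{2}\right) + \frac{-1 + w}{-3 + w}\right) = 6 + \left(2 w^{2} + \frac{-1 + w}{-3 + w}\right) = 6 + 2 w^{2} + \frac{-1 + w}{-3 + w}$)
$91 O{\left(y{\left(-4 \right)} \right)} + 12 = 91 \frac{-1 - -60 + 2 \left(-3 - -60\right) \left(3 + \left(\left(-15\right) \left(-4\right)\right)^{2}\right)}{-3 - -60} + 12 = 91 \frac{-1 + 60 + 2 \left(-3 + 60\right) \left(3 + 60^{2}\right)}{-3 + 60} + 12 = 91 \frac{-1 + 60 + 2 \cdot 57 \left(3 + 3600\right)}{57} + 12 = 91 \frac{-1 + 60 + 2 \cdot 57 \cdot 3603}{57} + 12 = 91 \frac{-1 + 60 + 410742}{57} + 12 = 91 \cdot \frac{1}{57} \cdot 410801 + 12 = 91 \cdot \frac{410801}{57} + 12 = \frac{37382891}{57} + 12 = \frac{37383575}{57}$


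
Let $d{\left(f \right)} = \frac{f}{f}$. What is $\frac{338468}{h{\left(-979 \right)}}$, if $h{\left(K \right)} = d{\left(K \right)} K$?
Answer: $- \frac{338468}{979} \approx -345.73$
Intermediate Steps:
$d{\left(f \right)} = 1$
$h{\left(K \right)} = K$ ($h{\left(K \right)} = 1 K = K$)
$\frac{338468}{h{\left(-979 \right)}} = \frac{338468}{-979} = 338468 \left(- \frac{1}{979}\right) = - \frac{338468}{979}$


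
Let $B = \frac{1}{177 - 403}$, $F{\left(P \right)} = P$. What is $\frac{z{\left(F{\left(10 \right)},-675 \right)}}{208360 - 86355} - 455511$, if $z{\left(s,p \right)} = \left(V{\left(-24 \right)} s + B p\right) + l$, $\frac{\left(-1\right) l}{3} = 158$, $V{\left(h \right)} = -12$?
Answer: $- \frac{12559864152999}{27573130} \approx -4.5551 \cdot 10^{5}$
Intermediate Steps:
$B = - \frac{1}{226}$ ($B = \frac{1}{-226} = - \frac{1}{226} \approx -0.0044248$)
$l = -474$ ($l = \left(-3\right) 158 = -474$)
$z{\left(s,p \right)} = -474 - 12 s - \frac{p}{226}$ ($z{\left(s,p \right)} = \left(- 12 s - \frac{p}{226}\right) - 474 = -474 - 12 s - \frac{p}{226}$)
$\frac{z{\left(F{\left(10 \right)},-675 \right)}}{208360 - 86355} - 455511 = \frac{-474 - 120 - - \frac{675}{226}}{208360 - 86355} - 455511 = \frac{-474 - 120 + \frac{675}{226}}{122005} - 455511 = \left(- \frac{133569}{226}\right) \frac{1}{122005} - 455511 = - \frac{133569}{27573130} - 455511 = - \frac{12559864152999}{27573130}$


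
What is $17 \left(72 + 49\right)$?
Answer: $2057$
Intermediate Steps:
$17 \left(72 + 49\right) = 17 \cdot 121 = 2057$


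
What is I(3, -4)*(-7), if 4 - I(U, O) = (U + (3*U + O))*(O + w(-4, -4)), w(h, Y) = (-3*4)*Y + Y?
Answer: 2212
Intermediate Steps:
w(h, Y) = -11*Y (w(h, Y) = -12*Y + Y = -11*Y)
I(U, O) = 4 - (44 + O)*(O + 4*U) (I(U, O) = 4 - (U + (3*U + O))*(O - 11*(-4)) = 4 - (U + (O + 3*U))*(O + 44) = 4 - (O + 4*U)*(44 + O) = 4 - (44 + O)*(O + 4*U))
I(3, -4)*(-7) = (4 - 1*(-4)**2 - 176*3 - 44*(-4) - 4*(-4)*3)*(-7) = (4 - 1*16 - 528 + 176 + 48)*(-7) = (4 - 16 - 528 + 176 + 48)*(-7) = -316*(-7) = 2212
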